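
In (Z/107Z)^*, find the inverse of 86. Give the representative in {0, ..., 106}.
86^(−1) ≡ 56 (mod 107)

Apply the extended Euclidean algorithm to (107, 86), tracking rows (r, s, t) with s·107 + t·86 = r. Each division r_prev = q·r_cur + r_new produces the new row as (previous row) − q·(current row):
  row A: (107, 1, 0)   [1·107 + 0·86 = 107]
  row B: (86, 0, 1)   [0·107 + 1·86 = 86]
  107 = 1·86 + 21   → row C = row A − 1·row B = (21, 1, −1)   [check: 1·107 − 1·86 = 21]
  86 = 4·21 + 2   → row D = row B − 4·row C = (2, −4, 5)   [check: −4·107 + 5·86 = 2]
  21 = 10·2 + 1   → row E = row C − 10·row D = (1, 41, −51)   [check: 41·107 − 51·86 = 1]
  2 = 2·1 + 0   → remainder 0, stop. gcd = 1 (last nonzero row E).
The gcd is 1, so 86 is invertible mod 107. The last nonzero row gives 41·107 − 51·86 = 1, so t = −51. So 86^(−1) ≡ −51 ≡ 56 (mod 107). Verify: 86 · 56 = 4816 ≡ 1 (mod 107). ✓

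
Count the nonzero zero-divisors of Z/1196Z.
Z/1196Z has 667 nonzero zero-divisors

In Z/1196Z each nonzero element is either a unit (gcd with 1196 is 1) or a zero-divisor (gcd > 1). The number of units is φ(1196): factorise 1196 = 2^2 · 13 · 23, so φ(1196) = (2^2 − 2^1) · (13 − 1) · (23 − 1) = 2 · 12 · 22 = 528. The nonzero elements number 1196 − 1 = 1195. Hence the nonzero zero-divisors number 1195 − 528 = 667.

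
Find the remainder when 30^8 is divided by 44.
16

Use repeated squaring. Binary(8) = 1000. Walk through the bits of the exponent 8 left-to-right: at each bit after the leading one, square the running value, then multiply by 30 if the bit is 1 (always reducing mod 44):
  bit 1 = 1 (leading): start with 30.
  bit 2 = 0: square 30^2 = 900 ≡ 20 (mod 44).
  bit 3 = 0: square 20^2 = 400 ≡ 4 (mod 44).
  bit 4 = 0: square 4^2 = 16 (mod 44).
Final value: 30^8 ≡ 16 (mod 44).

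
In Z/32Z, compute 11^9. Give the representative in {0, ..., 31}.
11

Use repeated squaring. Binary(9) = 1001. Walk through the bits of the exponent 9 left-to-right: at each bit after the leading one, square the running value, then multiply by 11 if the bit is 1 (always reducing mod 32):
  bit 1 = 1 (leading): start with 11.
  bit 2 = 0: square 11^2 = 121 ≡ 25 (mod 32).
  bit 3 = 0: square 25^2 = 625 ≡ 17 (mod 32).
  bit 4 = 1: square 17^2 = 289 ≡ 1; bit is 1, so multiply 1·11 = 11 (mod 32).
Final value: 11^9 ≡ 11 (mod 32).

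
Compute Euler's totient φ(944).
φ(944) = 464

φ is multiplicative, with φ(p^e) = p^e − p^(e−1). Factorise 944 = 2^4 · 59. Then
  φ(944) = (2^4 − 2^3) · (59 − 1) = 8 · 58 = 464.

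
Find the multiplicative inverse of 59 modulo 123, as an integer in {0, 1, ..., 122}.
59^(−1) ≡ 98 (mod 123)

Apply the extended Euclidean algorithm to (123, 59), tracking rows (r, s, t) with s·123 + t·59 = r. Each division r_prev = q·r_cur + r_new produces the new row as (previous row) − q·(current row):
  row A: (123, 1, 0)   [1·123 + 0·59 = 123]
  row B: (59, 0, 1)   [0·123 + 1·59 = 59]
  123 = 2·59 + 5   → row C = row A − 2·row B = (5, 1, −2)   [check: 1·123 − 2·59 = 5]
  59 = 11·5 + 4   → row D = row B − 11·row C = (4, −11, 23)   [check: −11·123 + 23·59 = 4]
  5 = 1·4 + 1   → row E = row C − 1·row D = (1, 12, −25)   [check: 12·123 − 25·59 = 1]
  4 = 4·1 + 0   → remainder 0, stop. gcd = 1 (last nonzero row E).
The gcd is 1, so 59 is invertible mod 123. The last nonzero row gives 12·123 − 25·59 = 1, so t = −25. So 59^(−1) ≡ −25 ≡ 98 (mod 123). Verify: 59 · 98 = 5782 ≡ 1 (mod 123). ✓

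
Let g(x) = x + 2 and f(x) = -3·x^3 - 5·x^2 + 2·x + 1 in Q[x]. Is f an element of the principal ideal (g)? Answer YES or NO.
NO

In Q[x] the ideal (g) consists of all multiples of g, so f ∈ (g) iff g | f, i.e. iff the remainder of f on division by g is 0. Divide f by g (g is monic, so eliminate the leading term of the running remainder at each step):
  leading term -3·x^3: subtract (-3·x^2)·g(x) = -3·x^3 - 6·x^2, leaving x^2 + 2·x + 1
  leading term x^2: subtract (x)·g(x) = x^2 + 2·x, leaving 1
The remainder r(x) = 1 ≠ 0 (and deg r < deg g), so g ∤ f, i.e. f ∉ (g).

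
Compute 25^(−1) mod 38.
25^(−1) ≡ 35 (mod 38)

Apply the extended Euclidean algorithm to (38, 25), tracking rows (r, s, t) with s·38 + t·25 = r. Each division r_prev = q·r_cur + r_new produces the new row as (previous row) − q·(current row):
  row A: (38, 1, 0)   [1·38 + 0·25 = 38]
  row B: (25, 0, 1)   [0·38 + 1·25 = 25]
  38 = 1·25 + 13   → row C = row A − 1·row B = (13, 1, −1)   [check: 1·38 − 1·25 = 13]
  25 = 1·13 + 12   → row D = row B − 1·row C = (12, −1, 2)   [check: −1·38 + 2·25 = 12]
  13 = 1·12 + 1   → row E = row C − 1·row D = (1, 2, −3)   [check: 2·38 − 3·25 = 1]
  12 = 12·1 + 0   → remainder 0, stop. gcd = 1 (last nonzero row E).
The gcd is 1, so 25 is invertible mod 38. The last nonzero row gives 2·38 − 3·25 = 1, so t = −3. So 25^(−1) ≡ −3 ≡ 35 (mod 38). Verify: 25 · 35 = 875 ≡ 1 (mod 38). ✓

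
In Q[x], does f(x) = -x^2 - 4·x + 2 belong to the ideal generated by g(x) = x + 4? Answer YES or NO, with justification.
NO

In Q[x] the ideal (g) consists of all multiples of g, so f ∈ (g) iff g | f, i.e. iff the remainder of f on division by g is 0. Divide f by g (g is monic, so eliminate the leading term of the running remainder at each step):
  leading term -x^2: subtract (-x)·g(x) = -x^2 - 4·x, leaving 2
The remainder r(x) = 2 ≠ 0 (and deg r < deg g), so g ∤ f, i.e. f ∉ (g).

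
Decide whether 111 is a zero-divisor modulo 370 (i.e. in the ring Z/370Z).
YES

gcd(111, 370) = 37 > 1, so 111 is not a unit in Z/370Z. In Z/nZ every nonzero non-unit is a zero-divisor: explicitly, take b = 370/gcd = 10 ≠ 0 (mod 370); then 111·10 = 1110 = 3·370, i.e. 111·10 ≡ 0 (mod 370). So 111 is a zero-divisor.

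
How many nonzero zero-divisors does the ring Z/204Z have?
Z/204Z has 139 nonzero zero-divisors

In Z/204Z each nonzero element is either a unit (gcd with 204 is 1) or a zero-divisor (gcd > 1). The number of units is φ(204): factorise 204 = 2^2 · 3 · 17, so φ(204) = (2^2 − 2^1) · (3 − 1) · (17 − 1) = 2 · 2 · 16 = 64. The nonzero elements number 204 − 1 = 203. Hence the nonzero zero-divisors number 203 − 64 = 139.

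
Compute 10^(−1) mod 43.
Apply the extended Euclidean algorithm to (43, 10), tracking rows (r, s, t) with s·43 + t·10 = r. Each division r_prev = q·r_cur + r_new produces the new row as (previous row) − q·(current row):
  row A: (43, 1, 0)   [1·43 + 0·10 = 43]
  row B: (10, 0, 1)   [0·43 + 1·10 = 10]
  43 = 4·10 + 3   → row C = row A − 4·row B = (3, 1, −4)   [check: 1·43 − 4·10 = 3]
  10 = 3·3 + 1   → row D = row B − 3·row C = (1, −3, 13)   [check: −3·43 + 13·10 = 1]
  3 = 3·1 + 0   → remainder 0, stop. gcd = 1 (last nonzero row D).
The gcd is 1, so 10 is invertible mod 43. The last nonzero row gives −3·43 + 13·10 = 1, so t = 13. So 10^(−1) ≡ 13 (mod 43). Verify: 10 · 13 = 130 ≡ 1 (mod 43). ✓

Final answer: 10^(−1) ≡ 13 (mod 43)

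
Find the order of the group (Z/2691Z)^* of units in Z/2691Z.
(Z/2691Z)^* consists of the classes a with gcd(a, 2691) = 1, so its order is φ(2691). φ is multiplicative, with φ(p^e) = p^e − p^(e−1). Factorise 2691 = 3^2 · 13 · 23. Then
  φ(2691) = (3^2 − 3^1) · (13 − 1) · (23 − 1) = 6 · 12 · 22 = 1584.
Thus |(Z/2691Z)^*| = 1584.

Final answer: |(Z/2691Z)^*| = 1584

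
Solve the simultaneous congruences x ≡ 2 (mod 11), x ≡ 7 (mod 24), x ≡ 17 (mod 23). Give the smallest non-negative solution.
x ≡ 2455 (mod 6072); the representative in [0, 6072) is 2455

The moduli 11, 24, 23 are pairwise coprime, so by the CRT there is a unique solution mod 11·24·23 = 6072.
Solve by successive substitution. Start with x ≡ 2 (mod 11).
  Combine with x ≡ 7 (mod 24): write x = 2 + 11·t and require 2 + 11·t ≡ 7 (mod 24), i.e. 11·t ≡ 7 − 2 ≡ 5 (mod 24). Since 11^(−1) ≡ 11 (mod 24), t ≡ 11·5 ≡ 7 (mod 24). So x ≡ 2 + 11·7 = 79 (mod 264).
  Combine with x ≡ 17 (mod 23): write x = 79 + 264·t and require 79 + 264·t ≡ 17 (mod 23), i.e. 264·t ≡ 17 − 79 ≡ 7 (mod 23). Since 264^(−1) ≡ 21 (mod 23) (264 ≡ 11 (mod 23)), t ≡ 21·7 ≡ 9 (mod 23). So x ≡ 79 + 264·9 = 2455 (mod 6072).
Unique solution in [0, 6072): x = 2455.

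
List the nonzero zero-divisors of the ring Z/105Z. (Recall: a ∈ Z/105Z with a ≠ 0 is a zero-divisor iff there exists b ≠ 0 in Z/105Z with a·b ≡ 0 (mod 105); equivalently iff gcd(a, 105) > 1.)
An element a ∈ Z/105Z (with a ≠ 0) is a zero-divisor iff gcd(a, 105) > 1 (because a is a unit precisely when gcd(a, n) = 1, and in Z/nZ every nonzero, non-unit element is a zero-divisor). Scan a = 1, ..., 104 and keep those with gcd(a, 105) > 1:
  gcd(3, 105) = 3, gcd(5, 105) = 5, gcd(6, 105) = 3, gcd(7, 105) = 7, gcd(9, 105) = 3, gcd(10, 105) = 5, gcd(12, 105) = 3, gcd(14, 105) = 7, gcd(15, 105) = 15, gcd(18, 105) = 3, gcd(20, 105) = 5, gcd(21, 105) = 21, gcd(24, 105) = 3, gcd(25, 105) = 5, gcd(27, 105) = 3, gcd(28, 105) = 7, gcd(30, 105) = 15, gcd(33, 105) = 3, gcd(35, 105) = 35, gcd(36, 105) = 3, gcd(39, 105) = 3, gcd(40, 105) = 5, gcd(42, 105) = 21, gcd(45, 105) = 15, gcd(48, 105) = 3, gcd(49, 105) = 7, gcd(50, 105) = 5, gcd(51, 105) = 3, gcd(54, 105) = 3, gcd(55, 105) = 5, gcd(56, 105) = 7, gcd(57, 105) = 3, gcd(60, 105) = 15, gcd(63, 105) = 21, gcd(65, 105) = 5, gcd(66, 105) = 3, gcd(69, 105) = 3, gcd(70, 105) = 35, gcd(72, 105) = 3, gcd(75, 105) = 15, gcd(77, 105) = 7, gcd(78, 105) = 3, gcd(80, 105) = 5, gcd(81, 105) = 3, gcd(84, 105) = 21, gcd(85, 105) = 5, gcd(87, 105) = 3, gcd(90, 105) = 15, gcd(91, 105) = 7, gcd(93, 105) = 3, gcd(95, 105) = 5, gcd(96, 105) = 3, gcd(98, 105) = 7, gcd(99, 105) = 3, gcd(100, 105) = 5, gcd(102, 105) = 3.
All other a ∈ {1, ..., 104} have gcd(a, 105) = 1 and are units. So the nonzero zero-divisors are exactly the 56 values of a appearing in this scan.

Final answer: nonzero zero-divisors of Z/105Z = {3, 5, 6, 7, 9, 10, 12, 14, 15, 18, 20, 21, 24, 25, 27, 28, 30, 33, 35, 36, 39, 40, 42, 45, 48, 49, 50, 51, 54, 55, 56, 57, 60, 63, 65, 66, 69, 70, 72, 75, 77, 78, 80, 81, 84, 85, 87, 90, 91, 93, 95, 96, 98, 99, 100, 102}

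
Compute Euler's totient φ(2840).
φ(2840) = 1120

φ is multiplicative, with φ(p^e) = p^e − p^(e−1). Factorise 2840 = 2^3 · 5 · 71. Then
  φ(2840) = (2^3 − 2^2) · (5 − 1) · (71 − 1) = 4 · 4 · 70 = 1120.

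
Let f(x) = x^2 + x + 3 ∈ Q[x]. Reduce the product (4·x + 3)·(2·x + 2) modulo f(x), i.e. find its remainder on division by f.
a · b ≡ 6·x - 18 (mod f(x))

First multiply in Q[x] without reducing: a · b = 8·x^2 + 14·x + 6. Now divide by f(x) = x^2 + x + 3, eliminating the leading term at each step:
  leading term 8·x^2: subtract (8)·f(x) = 8·x^2 + 8·x + 24, leaving 6·x - 18
The degree is now < 2, so this is the remainder. Hence a · b ≡ 6·x - 18 in Q[x]/(f).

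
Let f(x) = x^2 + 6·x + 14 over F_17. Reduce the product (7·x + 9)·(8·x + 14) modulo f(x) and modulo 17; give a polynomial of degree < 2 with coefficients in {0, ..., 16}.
Multiply as integer polynomials: a · b = 56·x^2 + 170·x + 126. Reducing coefficients mod 17: a · b ≡ 5·x^2 + 7. Now divide by f(x) = x^2 + 6·x + 14 in F_17[x], eliminating the leading term at each step:
  leading term 5·x^2: subtract (5)·f(x) = 5·x^2 + 13·x + 2, leaving 4·x + 5 (coefficients mod 17)
The degree is now < 2, so this is the remainder. Hence a · b ≡ 4·x + 5 in F_17[x]/(f).

Final answer: a · b ≡ 4·x + 5 (mod f(x))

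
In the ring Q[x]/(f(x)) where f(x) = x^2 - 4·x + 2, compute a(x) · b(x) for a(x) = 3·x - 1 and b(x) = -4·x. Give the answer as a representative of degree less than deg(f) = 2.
First multiply in Q[x] without reducing: a · b = -12·x^2 + 4·x. Now divide by f(x) = x^2 - 4·x + 2, eliminating the leading term at each step:
  leading term -12·x^2: subtract (-12)·f(x) = -12·x^2 + 48·x - 24, leaving 24 - 44·x
The degree is now < 2, so this is the remainder. Hence a · b ≡ 24 - 44·x in Q[x]/(f).

Final answer: a · b ≡ 24 - 44·x (mod f(x))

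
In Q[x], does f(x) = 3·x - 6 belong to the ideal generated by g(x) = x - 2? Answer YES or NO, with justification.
In Q[x] the ideal (g) consists of all multiples of g, so f ∈ (g) iff g | f, i.e. iff the remainder of f on division by g is 0. Divide f by g (g is monic, so eliminate the leading term of the running remainder at each step):
  leading term 3·x: subtract (3)·g(x) = 3·x - 6, leaving 0
The remainder is 0, so f(x) = g(x) · h(x) with h(x) = 3. Hence g | f, i.e. f ∈ (g).

Final answer: YES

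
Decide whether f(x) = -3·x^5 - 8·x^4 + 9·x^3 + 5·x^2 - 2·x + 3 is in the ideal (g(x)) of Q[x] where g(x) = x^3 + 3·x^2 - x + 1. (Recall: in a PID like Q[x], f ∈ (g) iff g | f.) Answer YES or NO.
In Q[x] the ideal (g) consists of all multiples of g, so f ∈ (g) iff g | f, i.e. iff the remainder of f on division by g is 0. Divide f by g (g is monic, so eliminate the leading term of the running remainder at each step):
  leading term -3·x^5: subtract (-3·x^2)·g(x) = -3·x^5 - 9·x^4 + 3·x^3 - 3·x^2, leaving x^4 + 6·x^3 + 8·x^2 - 2·x + 3
  leading term x^4: subtract (x)·g(x) = x^4 + 3·x^3 - x^2 + x, leaving 3·x^3 + 9·x^2 - 3·x + 3
  leading term 3·x^3: subtract (3)·g(x) = 3·x^3 + 9·x^2 - 3·x + 3, leaving 0
The remainder is 0, so f(x) = g(x) · h(x) with h(x) = -3·x^2 + x + 3. Hence g | f, i.e. f ∈ (g).

Final answer: YES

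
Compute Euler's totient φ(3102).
φ is multiplicative, with φ(p^e) = p^e − p^(e−1). Factorise 3102 = 2 · 3 · 11 · 47. Then
  φ(3102) = (2 − 1) · (3 − 1) · (11 − 1) · (47 − 1) = 1 · 2 · 10 · 46 = 920.

Final answer: φ(3102) = 920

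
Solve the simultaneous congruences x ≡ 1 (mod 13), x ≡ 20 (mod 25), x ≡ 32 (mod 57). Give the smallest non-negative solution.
The moduli 13, 25, 57 are pairwise coprime, so by the CRT there is a unique solution mod 13·25·57 = 18525.
Solve by successive substitution. Start with x ≡ 1 (mod 13).
  Combine with x ≡ 20 (mod 25): write x = 1 + 13·t and require 1 + 13·t ≡ 20 (mod 25), i.e. 13·t ≡ 20 − 1 ≡ 19 (mod 25). Since 13^(−1) ≡ 2 (mod 25), t ≡ 2·19 ≡ 13 (mod 25). So x ≡ 1 + 13·13 = 170 (mod 325).
  Combine with x ≡ 32 (mod 57): write x = 170 + 325·t and require 170 + 325·t ≡ 32 (mod 57), i.e. 325·t ≡ 32 − 170 ≡ 33 (mod 57). Since 325^(−1) ≡ 10 (mod 57) (325 ≡ 40 (mod 57)), t ≡ 10·33 ≡ 45 (mod 57). So x ≡ 170 + 325·45 = 14795 (mod 18525).
Unique solution in [0, 18525): x = 14795.

Final answer: x ≡ 14795 (mod 18525); the representative in [0, 18525) is 14795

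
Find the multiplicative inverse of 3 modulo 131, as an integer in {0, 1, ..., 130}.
3^(−1) ≡ 44 (mod 131)

Apply the extended Euclidean algorithm to (131, 3), tracking rows (r, s, t) with s·131 + t·3 = r. Each division r_prev = q·r_cur + r_new produces the new row as (previous row) − q·(current row):
  row A: (131, 1, 0)   [1·131 + 0·3 = 131]
  row B: (3, 0, 1)   [0·131 + 1·3 = 3]
  131 = 43·3 + 2   → row C = row A − 43·row B = (2, 1, −43)   [check: 1·131 − 43·3 = 2]
  3 = 1·2 + 1   → row D = row B − 1·row C = (1, −1, 44)   [check: −1·131 + 44·3 = 1]
  2 = 2·1 + 0   → remainder 0, stop. gcd = 1 (last nonzero row D).
The gcd is 1, so 3 is invertible mod 131. The last nonzero row gives −1·131 + 44·3 = 1, so t = 44. So 3^(−1) ≡ 44 (mod 131). Verify: 3 · 44 = 132 ≡ 1 (mod 131). ✓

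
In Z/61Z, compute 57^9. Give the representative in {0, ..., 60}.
Use repeated squaring. Binary(9) = 1001. Walk through the bits of the exponent 9 left-to-right: at each bit after the leading one, square the running value, then multiply by 57 if the bit is 1 (always reducing mod 61):
  bit 1 = 1 (leading): start with 57.
  bit 2 = 0: square 57^2 = 3249 ≡ 16 (mod 61).
  bit 3 = 0: square 16^2 = 256 ≡ 12 (mod 61).
  bit 4 = 1: square 12^2 = 144 ≡ 22; bit is 1, so multiply 22·57 = 1254 ≡ 34 (mod 61).
Final value: 57^9 ≡ 34 (mod 61).

Final answer: 34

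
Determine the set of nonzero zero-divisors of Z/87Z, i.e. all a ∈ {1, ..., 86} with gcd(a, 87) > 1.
nonzero zero-divisors of Z/87Z = {3, 6, 9, 12, 15, 18, 21, 24, 27, 29, 30, 33, 36, 39, 42, 45, 48, 51, 54, 57, 58, 60, 63, 66, 69, 72, 75, 78, 81, 84}

An element a ∈ Z/87Z (with a ≠ 0) is a zero-divisor iff gcd(a, 87) > 1 (because a is a unit precisely when gcd(a, n) = 1, and in Z/nZ every nonzero, non-unit element is a zero-divisor). Scan a = 1, ..., 86 and keep those with gcd(a, 87) > 1:
  gcd(3, 87) = 3, gcd(6, 87) = 3, gcd(9, 87) = 3, gcd(12, 87) = 3, gcd(15, 87) = 3, gcd(18, 87) = 3, gcd(21, 87) = 3, gcd(24, 87) = 3, gcd(27, 87) = 3, gcd(29, 87) = 29, gcd(30, 87) = 3, gcd(33, 87) = 3, gcd(36, 87) = 3, gcd(39, 87) = 3, gcd(42, 87) = 3, gcd(45, 87) = 3, gcd(48, 87) = 3, gcd(51, 87) = 3, gcd(54, 87) = 3, gcd(57, 87) = 3, gcd(58, 87) = 29, gcd(60, 87) = 3, gcd(63, 87) = 3, gcd(66, 87) = 3, gcd(69, 87) = 3, gcd(72, 87) = 3, gcd(75, 87) = 3, gcd(78, 87) = 3, gcd(81, 87) = 3, gcd(84, 87) = 3.
All other a ∈ {1, ..., 86} have gcd(a, 87) = 1 and are units. So the nonzero zero-divisors are exactly the 30 values of a appearing in this scan.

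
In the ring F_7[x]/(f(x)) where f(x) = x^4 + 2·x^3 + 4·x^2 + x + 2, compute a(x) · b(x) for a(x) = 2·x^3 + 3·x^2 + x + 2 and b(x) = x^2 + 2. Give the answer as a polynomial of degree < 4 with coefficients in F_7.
a · b ≡ 6·x^3 + 3·x^2 + 6·x + 6 (mod f(x))

Multiply as integer polynomials: a · b = 2·x^5 + 3·x^4 + 5·x^3 + 8·x^2 + 2·x + 4. Reducing coefficients mod 7: a · b ≡ 2·x^5 + 3·x^4 + 5·x^3 + x^2 + 2·x + 4. Now divide by f(x) = x^4 + 2·x^3 + 4·x^2 + x + 2 in F_7[x], eliminating the leading term at each step:
  leading term 2·x^5: subtract (2·x)·f(x) = 2·x^5 + 4·x^4 + x^3 + 2·x^2 + 4·x, leaving 6·x^4 + 4·x^3 + 6·x^2 + 5·x + 4 (coefficients mod 7)
  leading term 6·x^4: subtract (6)·f(x) = 6·x^4 + 5·x^3 + 3·x^2 + 6·x + 5, leaving 6·x^3 + 3·x^2 + 6·x + 6 (coefficients mod 7)
The degree is now < 4, so this is the remainder. Hence a · b ≡ 6·x^3 + 3·x^2 + 6·x + 6 in F_7[x]/(f).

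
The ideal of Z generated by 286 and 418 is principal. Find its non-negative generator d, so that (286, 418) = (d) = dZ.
(286, 418) = (22); d = 22

In the PID Z, (a, b) is generated by gcd(a, b). Compute gcd(418, 286) with the extended Euclidean algorithm, tracking rows (r, s, t) with s·418 + t·286 = r:
  row A: (418, 1, 0)   [1·418 + 0·286 = 418]
  row B: (286, 0, 1)   [0·418 + 1·286 = 286]
  418 = 1·286 + 132   → row C = row A − 1·row B = (132, 1, −1)   [check: 1·418 − 1·286 = 132]
  286 = 2·132 + 22   → row D = row B − 2·row C = (22, −2, 3)   [check: −2·418 + 3·286 = 22]
  132 = 6·22 + 0   → remainder 0, stop. gcd = 22 (last nonzero row D).
So gcd(286, 418) = 22, with Bézout identity −2·418 + 3·286 = 22. Containment (⊇): the Bézout identity exhibits 22 as an element of (286, 418), giving (22) ⊆ (286, 418). Containment (⊆): since 22 | 286 and 22 | 418 (286 = 22·13, 418 = 22·19), every Z-linear combination of 286 and 418 is divisible by 22, so (286, 418) ⊆ (22). Therefore (286, 418) = (22), d = 22.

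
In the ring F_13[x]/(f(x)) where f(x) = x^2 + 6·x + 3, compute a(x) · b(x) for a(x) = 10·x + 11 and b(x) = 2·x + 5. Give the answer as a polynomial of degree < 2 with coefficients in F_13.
Multiply as integer polynomials: a · b = 20·x^2 + 72·x + 55. Reducing coefficients mod 13: a · b ≡ 7·x^2 + 7·x + 3. Now divide by f(x) = x^2 + 6·x + 3 in F_13[x], eliminating the leading term at each step:
  leading term 7·x^2: subtract (7)·f(x) = 7·x^2 + 3·x + 8, leaving 4·x + 8 (coefficients mod 13)
The degree is now < 2, so this is the remainder. Hence a · b ≡ 4·x + 8 in F_13[x]/(f).

Final answer: a · b ≡ 4·x + 8 (mod f(x))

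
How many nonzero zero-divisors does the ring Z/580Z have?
Z/580Z has 355 nonzero zero-divisors

In Z/580Z each nonzero element is either a unit (gcd with 580 is 1) or a zero-divisor (gcd > 1). The number of units is φ(580): factorise 580 = 2^2 · 5 · 29, so φ(580) = (2^2 − 2^1) · (5 − 1) · (29 − 1) = 2 · 4 · 28 = 224. The nonzero elements number 580 − 1 = 579. Hence the nonzero zero-divisors number 579 − 224 = 355.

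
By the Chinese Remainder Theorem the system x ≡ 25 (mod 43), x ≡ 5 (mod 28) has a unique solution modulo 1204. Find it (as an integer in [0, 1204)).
The moduli 43, 28 are pairwise coprime, so by the CRT there is a unique solution mod 43·28 = 1204.
Solve by successive substitution. Start with x ≡ 25 (mod 43).
  Combine with x ≡ 5 (mod 28): write x = 25 + 43·t and require 25 + 43·t ≡ 5 (mod 28), i.e. 43·t ≡ 5 − 25 ≡ 8 (mod 28). Since 43^(−1) ≡ 15 (mod 28) (43 ≡ 15 (mod 28)), t ≡ 15·8 ≡ 8 (mod 28). So x ≡ 25 + 43·8 = 369 (mod 1204).
Unique solution in [0, 1204): x = 369.

Final answer: x ≡ 369 (mod 1204); the representative in [0, 1204) is 369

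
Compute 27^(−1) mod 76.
27^(−1) ≡ 31 (mod 76)

Apply the extended Euclidean algorithm to (76, 27), tracking rows (r, s, t) with s·76 + t·27 = r. Each division r_prev = q·r_cur + r_new produces the new row as (previous row) − q·(current row):
  row A: (76, 1, 0)   [1·76 + 0·27 = 76]
  row B: (27, 0, 1)   [0·76 + 1·27 = 27]
  76 = 2·27 + 22   → row C = row A − 2·row B = (22, 1, −2)   [check: 1·76 − 2·27 = 22]
  27 = 1·22 + 5   → row D = row B − 1·row C = (5, −1, 3)   [check: −1·76 + 3·27 = 5]
  22 = 4·5 + 2   → row E = row C − 4·row D = (2, 5, −14)   [check: 5·76 − 14·27 = 2]
  5 = 2·2 + 1   → row F = row D − 2·row E = (1, −11, 31)   [check: −11·76 + 31·27 = 1]
  2 = 2·1 + 0   → remainder 0, stop. gcd = 1 (last nonzero row F).
The gcd is 1, so 27 is invertible mod 76. The last nonzero row gives −11·76 + 31·27 = 1, so t = 31. So 27^(−1) ≡ 31 (mod 76). Verify: 27 · 31 = 837 ≡ 1 (mod 76). ✓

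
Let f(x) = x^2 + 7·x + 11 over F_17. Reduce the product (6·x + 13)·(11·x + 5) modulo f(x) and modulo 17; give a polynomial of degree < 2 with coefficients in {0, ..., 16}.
Multiply as integer polynomials: a · b = 66·x^2 + 173·x + 65. Reducing coefficients mod 17: a · b ≡ 15·x^2 + 3·x + 14. Now divide by f(x) = x^2 + 7·x + 11 in F_17[x], eliminating the leading term at each step:
  leading term 15·x^2: subtract (15)·f(x) = 15·x^2 + 3·x + 12, leaving 2 (coefficients mod 17)
The degree is now < 2, so this is the remainder. Hence a · b ≡ 2 in F_17[x]/(f).

Final answer: a · b ≡ 2 (mod f(x))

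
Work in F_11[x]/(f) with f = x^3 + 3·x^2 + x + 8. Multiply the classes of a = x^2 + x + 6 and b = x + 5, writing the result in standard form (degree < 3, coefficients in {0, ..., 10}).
Multiply as integer polynomials: a · b = x^3 + 6·x^2 + 11·x + 30. Reducing coefficients mod 11: a · b ≡ x^3 + 6·x^2 + 8. Now divide by f(x) = x^3 + 3·x^2 + x + 8 in F_11[x], eliminating the leading term at each step:
  leading term x^3: subtract (1)·f(x) = x^3 + 3·x^2 + x + 8, leaving 3·x^2 + 10·x (coefficients mod 11)
The degree is now < 3, so this is the remainder. Hence a · b ≡ 3·x^2 + 10·x in F_11[x]/(f).

Final answer: a · b ≡ 3·x^2 + 10·x (mod f(x))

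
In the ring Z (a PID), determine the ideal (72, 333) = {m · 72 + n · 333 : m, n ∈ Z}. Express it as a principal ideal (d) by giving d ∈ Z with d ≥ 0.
In the PID Z, (a, b) is generated by gcd(a, b). Compute gcd(333, 72) with the extended Euclidean algorithm, tracking rows (r, s, t) with s·333 + t·72 = r:
  row A: (333, 1, 0)   [1·333 + 0·72 = 333]
  row B: (72, 0, 1)   [0·333 + 1·72 = 72]
  333 = 4·72 + 45   → row C = row A − 4·row B = (45, 1, −4)   [check: 1·333 − 4·72 = 45]
  72 = 1·45 + 27   → row D = row B − 1·row C = (27, −1, 5)   [check: −1·333 + 5·72 = 27]
  45 = 1·27 + 18   → row E = row C − 1·row D = (18, 2, −9)   [check: 2·333 − 9·72 = 18]
  27 = 1·18 + 9   → row F = row D − 1·row E = (9, −3, 14)   [check: −3·333 + 14·72 = 9]
  18 = 2·9 + 0   → remainder 0, stop. gcd = 9 (last nonzero row F).
So gcd(72, 333) = 9, with Bézout identity −3·333 + 14·72 = 9. Containment (⊇): the Bézout identity exhibits 9 as an element of (72, 333), giving (9) ⊆ (72, 333). Containment (⊆): since 9 | 72 and 9 | 333 (72 = 9·8, 333 = 9·37), every Z-linear combination of 72 and 333 is divisible by 9, so (72, 333) ⊆ (9). Therefore (72, 333) = (9), d = 9.

Final answer: (72, 333) = (9); d = 9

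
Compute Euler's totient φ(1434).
φ is multiplicative, with φ(p^e) = p^e − p^(e−1). Factorise 1434 = 2 · 3 · 239. Then
  φ(1434) = (2 − 1) · (3 − 1) · (239 − 1) = 1 · 2 · 238 = 476.

Final answer: φ(1434) = 476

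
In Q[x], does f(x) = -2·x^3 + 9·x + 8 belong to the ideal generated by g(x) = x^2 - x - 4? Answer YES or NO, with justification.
In Q[x] the ideal (g) consists of all multiples of g, so f ∈ (g) iff g | f, i.e. iff the remainder of f on division by g is 0. Divide f by g (g is monic, so eliminate the leading term of the running remainder at each step):
  leading term -2·x^3: subtract (-2·x)·g(x) = -2·x^3 + 2·x^2 + 8·x, leaving -2·x^2 + x + 8
  leading term -2·x^2: subtract (-2)·g(x) = -2·x^2 + 2·x + 8, leaving -x
The remainder r(x) = -x ≠ 0 (and deg r < deg g), so g ∤ f, i.e. f ∉ (g).

Final answer: NO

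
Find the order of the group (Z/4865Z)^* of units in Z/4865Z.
|(Z/4865Z)^*| = 3312

(Z/4865Z)^* consists of the classes a with gcd(a, 4865) = 1, so its order is φ(4865). φ is multiplicative, with φ(p^e) = p^e − p^(e−1). Factorise 4865 = 5 · 7 · 139. Then
  φ(4865) = (5 − 1) · (7 − 1) · (139 − 1) = 4 · 6 · 138 = 3312.
Thus |(Z/4865Z)^*| = 3312.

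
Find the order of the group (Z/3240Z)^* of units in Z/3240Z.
|(Z/3240Z)^*| = 864

(Z/3240Z)^* consists of the classes a with gcd(a, 3240) = 1, so its order is φ(3240). φ is multiplicative, with φ(p^e) = p^e − p^(e−1). Factorise 3240 = 2^3 · 3^4 · 5. Then
  φ(3240) = (2^3 − 2^2) · (3^4 − 3^3) · (5 − 1) = 4 · 54 · 4 = 864.
Thus |(Z/3240Z)^*| = 864.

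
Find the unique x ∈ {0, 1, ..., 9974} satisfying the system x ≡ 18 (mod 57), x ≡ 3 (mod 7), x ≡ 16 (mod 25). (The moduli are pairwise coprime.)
The moduli 57, 7, 25 are pairwise coprime, so by the CRT there is a unique solution mod 57·7·25 = 9975.
Solve by successive substitution. Start with x ≡ 18 (mod 57).
  Combine with x ≡ 3 (mod 7): write x = 18 + 57·t and require 18 + 57·t ≡ 3 (mod 7), i.e. 57·t ≡ 3 − 18 ≡ 6 (mod 7). Since 57^(−1) ≡ 1 (mod 7) (57 ≡ 1 (mod 7)), t ≡ 1·6 ≡ 6 (mod 7). So x ≡ 18 + 57·6 = 360 (mod 399).
  Combine with x ≡ 16 (mod 25): write x = 360 + 399·t and require 360 + 399·t ≡ 16 (mod 25), i.e. 399·t ≡ 16 − 360 ≡ 6 (mod 25). Since 399^(−1) ≡ 24 (mod 25) (399 ≡ 24 (mod 25)), t ≡ 24·6 ≡ 19 (mod 25). So x ≡ 360 + 399·19 = 7941 (mod 9975).
Unique solution in [0, 9975): x = 7941.

Final answer: x ≡ 7941 (mod 9975); the representative in [0, 9975) is 7941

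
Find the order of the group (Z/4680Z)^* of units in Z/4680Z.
(Z/4680Z)^* consists of the classes a with gcd(a, 4680) = 1, so its order is φ(4680). φ is multiplicative, with φ(p^e) = p^e − p^(e−1). Factorise 4680 = 2^3 · 3^2 · 5 · 13. Then
  φ(4680) = (2^3 − 2^2) · (3^2 − 3^1) · (5 − 1) · (13 − 1) = 4 · 6 · 4 · 12 = 1152.
Thus |(Z/4680Z)^*| = 1152.

Final answer: |(Z/4680Z)^*| = 1152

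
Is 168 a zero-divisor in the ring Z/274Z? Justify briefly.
YES

gcd(168, 274) = 2 > 1, so 168 is not a unit in Z/274Z. In Z/nZ every nonzero non-unit is a zero-divisor: explicitly, take b = 274/gcd = 137 ≠ 0 (mod 274); then 168·137 = 23016 = 84·274, i.e. 168·137 ≡ 0 (mod 274). So 168 is a zero-divisor.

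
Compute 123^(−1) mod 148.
123^(−1) ≡ 71 (mod 148)

Apply the extended Euclidean algorithm to (148, 123), tracking rows (r, s, t) with s·148 + t·123 = r. Each division r_prev = q·r_cur + r_new produces the new row as (previous row) − q·(current row):
  row A: (148, 1, 0)   [1·148 + 0·123 = 148]
  row B: (123, 0, 1)   [0·148 + 1·123 = 123]
  148 = 1·123 + 25   → row C = row A − 1·row B = (25, 1, −1)   [check: 1·148 − 1·123 = 25]
  123 = 4·25 + 23   → row D = row B − 4·row C = (23, −4, 5)   [check: −4·148 + 5·123 = 23]
  25 = 1·23 + 2   → row E = row C − 1·row D = (2, 5, −6)   [check: 5·148 − 6·123 = 2]
  23 = 11·2 + 1   → row F = row D − 11·row E = (1, −59, 71)   [check: −59·148 + 71·123 = 1]
  2 = 2·1 + 0   → remainder 0, stop. gcd = 1 (last nonzero row F).
The gcd is 1, so 123 is invertible mod 148. The last nonzero row gives −59·148 + 71·123 = 1, so t = 71. So 123^(−1) ≡ 71 (mod 148). Verify: 123 · 71 = 8733 ≡ 1 (mod 148). ✓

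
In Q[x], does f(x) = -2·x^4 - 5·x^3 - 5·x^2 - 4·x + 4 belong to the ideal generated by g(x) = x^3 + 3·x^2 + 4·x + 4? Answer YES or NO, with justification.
YES

In Q[x] the ideal (g) consists of all multiples of g, so f ∈ (g) iff g | f, i.e. iff the remainder of f on division by g is 0. Divide f by g (g is monic, so eliminate the leading term of the running remainder at each step):
  leading term -2·x^4: subtract (-2·x)·g(x) = -2·x^4 - 6·x^3 - 8·x^2 - 8·x, leaving x^3 + 3·x^2 + 4·x + 4
  leading term x^3: subtract (1)·g(x) = x^3 + 3·x^2 + 4·x + 4, leaving 0
The remainder is 0, so f(x) = g(x) · h(x) with h(x) = 1 - 2·x. Hence g | f, i.e. f ∈ (g).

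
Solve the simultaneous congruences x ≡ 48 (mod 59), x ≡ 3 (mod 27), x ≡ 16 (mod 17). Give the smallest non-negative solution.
x ≡ 13854 (mod 27081); the representative in [0, 27081) is 13854

The moduli 59, 27, 17 are pairwise coprime, so by the CRT there is a unique solution mod 59·27·17 = 27081.
Solve by successive substitution. Start with x ≡ 48 (mod 59).
  Combine with x ≡ 3 (mod 27): write x = 48 + 59·t and require 48 + 59·t ≡ 3 (mod 27), i.e. 59·t ≡ 3 − 48 ≡ 9 (mod 27). Since 59^(−1) ≡ 11 (mod 27) (59 ≡ 5 (mod 27)), t ≡ 11·9 ≡ 18 (mod 27). So x ≡ 48 + 59·18 = 1110 (mod 1593).
  Combine with x ≡ 16 (mod 17): write x = 1110 + 1593·t and require 1110 + 1593·t ≡ 16 (mod 17), i.e. 1593·t ≡ 16 − 1110 ≡ 11 (mod 17). Since 1593^(−1) ≡ 10 (mod 17) (1593 ≡ 12 (mod 17)), t ≡ 10·11 ≡ 8 (mod 17). So x ≡ 1110 + 1593·8 = 13854 (mod 27081).
Unique solution in [0, 27081): x = 13854.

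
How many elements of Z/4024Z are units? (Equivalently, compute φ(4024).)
Z/4024Z has φ(4024) = 2008 units

An element a ∈ Z/4024Z is a unit iff gcd(a, 4024) = 1, so the number of units is φ(4024). φ is multiplicative, with φ(p^e) = p^e − p^(e−1). Factorise 4024 = 2^3 · 503. Then
  φ(4024) = (2^3 − 2^2) · (503 − 1) = 4 · 502 = 2008.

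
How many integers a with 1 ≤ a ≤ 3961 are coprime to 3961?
3712

The number of a ∈ {1, ..., 3961} with gcd(a, 3961) = 1 is by definition Euler's totient φ(3961). φ is multiplicative, with φ(p^e) = p^e − p^(e−1). Factorise 3961 = 17 · 233. Then
  φ(3961) = (17 − 1) · (233 − 1) = 16 · 232 = 3712.
So there are 3712 such integers.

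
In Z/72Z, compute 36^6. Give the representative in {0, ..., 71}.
Use repeated squaring. Binary(6) = 110. Walk through the bits of the exponent 6 left-to-right: at each bit after the leading one, square the running value, then multiply by 36 if the bit is 1 (always reducing mod 72):
  bit 1 = 1 (leading): start with 36.
  bit 2 = 1: square 36^2 = 1296 ≡ 0; bit is 1, so multiply 0·36 = 0 (mod 72).
  bit 3 = 0: square 0^2 = 0 (mod 72).
Final value: 36^6 ≡ 0 (mod 72).

Final answer: 0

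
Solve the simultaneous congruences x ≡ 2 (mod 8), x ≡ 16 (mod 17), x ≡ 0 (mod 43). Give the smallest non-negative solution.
x ≡ 5762 (mod 5848); the representative in [0, 5848) is 5762

The moduli 8, 17, 43 are pairwise coprime, so by the CRT there is a unique solution mod 8·17·43 = 5848.
Solve by successive substitution. Start with x ≡ 2 (mod 8).
  Combine with x ≡ 16 (mod 17): write x = 2 + 8·t and require 2 + 8·t ≡ 16 (mod 17), i.e. 8·t ≡ 16 − 2 ≡ 14 (mod 17). Since 8^(−1) ≡ 15 (mod 17), t ≡ 15·14 ≡ 6 (mod 17). So x ≡ 2 + 8·6 = 50 (mod 136).
  Combine with x ≡ 0 (mod 43): write x = 50 + 136·t and require 50 + 136·t ≡ 0 (mod 43), i.e. 136·t ≡ 0 − 50 ≡ 36 (mod 43). Since 136^(−1) ≡ 37 (mod 43) (136 ≡ 7 (mod 43)), t ≡ 37·36 ≡ 42 (mod 43). So x ≡ 50 + 136·42 = 5762 (mod 5848).
Unique solution in [0, 5848): x = 5762.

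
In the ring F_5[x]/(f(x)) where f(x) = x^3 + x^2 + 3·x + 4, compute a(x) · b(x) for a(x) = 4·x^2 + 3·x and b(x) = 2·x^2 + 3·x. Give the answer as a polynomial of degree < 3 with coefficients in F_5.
Multiply as integer polynomials: a · b = 8·x^4 + 18·x^3 + 9·x^2. Reducing coefficients mod 5: a · b ≡ 3·x^4 + 3·x^3 + 4·x^2. Now divide by f(x) = x^3 + x^2 + 3·x + 4 in F_5[x], eliminating the leading term at each step:
  leading term 3·x^4: subtract (3·x)·f(x) = 3·x^4 + 3·x^3 + 4·x^2 + 2·x, leaving 3·x (coefficients mod 5)
The degree is now < 3, so this is the remainder. Hence a · b ≡ 3·x in F_5[x]/(f).

Final answer: a · b ≡ 3·x (mod f(x))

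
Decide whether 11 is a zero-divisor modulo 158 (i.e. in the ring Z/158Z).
gcd(11, 158) = 1, so 11 is a unit in Z/158Z (it has a multiplicative inverse). A unit cannot be a zero-divisor: if 11·b ≡ 0 then multiplying both sides by 11^(−1) gives b ≡ 0. So 11 is not a zero-divisor.

Final answer: NO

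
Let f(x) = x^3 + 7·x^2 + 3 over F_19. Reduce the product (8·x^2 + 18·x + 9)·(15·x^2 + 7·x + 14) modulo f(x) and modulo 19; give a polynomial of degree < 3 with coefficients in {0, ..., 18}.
a · b ≡ 12·x + 15 (mod f(x))

Multiply as integer polynomials: a · b = 120·x^4 + 326·x^3 + 373·x^2 + 315·x + 126. Reducing coefficients mod 19: a · b ≡ 6·x^4 + 3·x^3 + 12·x^2 + 11·x + 12. Now divide by f(x) = x^3 + 7·x^2 + 3 in F_19[x], eliminating the leading term at each step:
  leading term 6·x^4: subtract (6·x)·f(x) = 6·x^4 + 4·x^3 + 18·x, leaving 18·x^3 + 12·x^2 + 12·x + 12 (coefficients mod 19)
  leading term 18·x^3: subtract (18)·f(x) = 18·x^3 + 12·x^2 + 16, leaving 12·x + 15 (coefficients mod 19)
The degree is now < 3, so this is the remainder. Hence a · b ≡ 12·x + 15 in F_19[x]/(f).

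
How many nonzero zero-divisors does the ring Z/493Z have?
In Z/493Z each nonzero element is either a unit (gcd with 493 is 1) or a zero-divisor (gcd > 1). The number of units is φ(493): factorise 493 = 17 · 29, so φ(493) = (17 − 1) · (29 − 1) = 16 · 28 = 448. The nonzero elements number 493 − 1 = 492. Hence the nonzero zero-divisors number 492 − 448 = 44.

Final answer: Z/493Z has 44 nonzero zero-divisors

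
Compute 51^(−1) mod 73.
51^(−1) ≡ 63 (mod 73)

Apply the extended Euclidean algorithm to (73, 51), tracking rows (r, s, t) with s·73 + t·51 = r. Each division r_prev = q·r_cur + r_new produces the new row as (previous row) − q·(current row):
  row A: (73, 1, 0)   [1·73 + 0·51 = 73]
  row B: (51, 0, 1)   [0·73 + 1·51 = 51]
  73 = 1·51 + 22   → row C = row A − 1·row B = (22, 1, −1)   [check: 1·73 − 1·51 = 22]
  51 = 2·22 + 7   → row D = row B − 2·row C = (7, −2, 3)   [check: −2·73 + 3·51 = 7]
  22 = 3·7 + 1   → row E = row C − 3·row D = (1, 7, −10)   [check: 7·73 − 10·51 = 1]
  7 = 7·1 + 0   → remainder 0, stop. gcd = 1 (last nonzero row E).
The gcd is 1, so 51 is invertible mod 73. The last nonzero row gives 7·73 − 10·51 = 1, so t = −10. So 51^(−1) ≡ −10 ≡ 63 (mod 73). Verify: 51 · 63 = 3213 ≡ 1 (mod 73). ✓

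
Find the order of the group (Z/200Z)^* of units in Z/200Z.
|(Z/200Z)^*| = 80

(Z/200Z)^* consists of the classes a with gcd(a, 200) = 1, so its order is φ(200). φ is multiplicative, with φ(p^e) = p^e − p^(e−1). Factorise 200 = 2^3 · 5^2. Then
  φ(200) = (2^3 − 2^2) · (5^2 − 5^1) = 4 · 20 = 80.
Thus |(Z/200Z)^*| = 80.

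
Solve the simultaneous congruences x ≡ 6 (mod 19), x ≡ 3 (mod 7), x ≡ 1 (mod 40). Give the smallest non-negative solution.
The moduli 19, 7, 40 are pairwise coprime, so by the CRT there is a unique solution mod 19·7·40 = 5320.
Solve by successive substitution. Start with x ≡ 6 (mod 19).
  Combine with x ≡ 3 (mod 7): write x = 6 + 19·t and require 6 + 19·t ≡ 3 (mod 7), i.e. 19·t ≡ 3 − 6 ≡ 4 (mod 7). Since 19^(−1) ≡ 3 (mod 7) (19 ≡ 5 (mod 7)), t ≡ 3·4 ≡ 5 (mod 7). So x ≡ 6 + 19·5 = 101 (mod 133).
  Combine with x ≡ 1 (mod 40): write x = 101 + 133·t and require 101 + 133·t ≡ 1 (mod 40), i.e. 133·t ≡ 1 − 101 ≡ 20 (mod 40). Since 133^(−1) ≡ 37 (mod 40) (133 ≡ 13 (mod 40)), t ≡ 37·20 ≡ 20 (mod 40). So x ≡ 101 + 133·20 = 2761 (mod 5320).
Unique solution in [0, 5320): x = 2761.

Final answer: x ≡ 2761 (mod 5320); the representative in [0, 5320) is 2761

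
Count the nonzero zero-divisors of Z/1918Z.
In Z/1918Z each nonzero element is either a unit (gcd with 1918 is 1) or a zero-divisor (gcd > 1). The number of units is φ(1918): factorise 1918 = 2 · 7 · 137, so φ(1918) = (2 − 1) · (7 − 1) · (137 − 1) = 1 · 6 · 136 = 816. The nonzero elements number 1918 − 1 = 1917. Hence the nonzero zero-divisors number 1917 − 816 = 1101.

Final answer: Z/1918Z has 1101 nonzero zero-divisors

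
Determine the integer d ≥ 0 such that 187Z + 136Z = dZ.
In the PID Z, (a, b) is generated by gcd(a, b). Compute gcd(187, 136) with the extended Euclidean algorithm, tracking rows (r, s, t) with s·187 + t·136 = r:
  row A: (187, 1, 0)   [1·187 + 0·136 = 187]
  row B: (136, 0, 1)   [0·187 + 1·136 = 136]
  187 = 1·136 + 51   → row C = row A − 1·row B = (51, 1, −1)   [check: 1·187 − 1·136 = 51]
  136 = 2·51 + 34   → row D = row B − 2·row C = (34, −2, 3)   [check: −2·187 + 3·136 = 34]
  51 = 1·34 + 17   → row E = row C − 1·row D = (17, 3, −4)   [check: 3·187 − 4·136 = 17]
  34 = 2·17 + 0   → remainder 0, stop. gcd = 17 (last nonzero row E).
So gcd(187, 136) = 17, with Bézout identity 3·187 − 4·136 = 17. Containment (⊇): the Bézout identity exhibits 17 as an element of (187, 136), giving (17) ⊆ (187, 136). Containment (⊆): since 17 | 187 and 17 | 136 (187 = 17·11, 136 = 17·8), every Z-linear combination of 187 and 136 is divisible by 17, so (187, 136) ⊆ (17). Therefore (187, 136) = (17), d = 17.

Final answer: (187, 136) = (17); d = 17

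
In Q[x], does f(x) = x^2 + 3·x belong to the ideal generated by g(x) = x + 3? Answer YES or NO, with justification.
In Q[x] the ideal (g) consists of all multiples of g, so f ∈ (g) iff g | f, i.e. iff the remainder of f on division by g is 0. Divide f by g (g is monic, so eliminate the leading term of the running remainder at each step):
  leading term x^2: subtract (x)·g(x) = x^2 + 3·x, leaving 0
The remainder is 0, so f(x) = g(x) · h(x) with h(x) = x. Hence g | f, i.e. f ∈ (g).

Final answer: YES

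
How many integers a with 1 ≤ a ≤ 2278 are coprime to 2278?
The number of a ∈ {1, ..., 2278} with gcd(a, 2278) = 1 is by definition Euler's totient φ(2278). φ is multiplicative, with φ(p^e) = p^e − p^(e−1). Factorise 2278 = 2 · 17 · 67. Then
  φ(2278) = (2 − 1) · (17 − 1) · (67 − 1) = 1 · 16 · 66 = 1056.
So there are 1056 such integers.

Final answer: 1056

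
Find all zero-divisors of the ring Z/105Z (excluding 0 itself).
An element a ∈ Z/105Z (with a ≠ 0) is a zero-divisor iff gcd(a, 105) > 1 (because a is a unit precisely when gcd(a, n) = 1, and in Z/nZ every nonzero, non-unit element is a zero-divisor). Scan a = 1, ..., 104 and keep those with gcd(a, 105) > 1:
  gcd(3, 105) = 3, gcd(5, 105) = 5, gcd(6, 105) = 3, gcd(7, 105) = 7, gcd(9, 105) = 3, gcd(10, 105) = 5, gcd(12, 105) = 3, gcd(14, 105) = 7, gcd(15, 105) = 15, gcd(18, 105) = 3, gcd(20, 105) = 5, gcd(21, 105) = 21, gcd(24, 105) = 3, gcd(25, 105) = 5, gcd(27, 105) = 3, gcd(28, 105) = 7, gcd(30, 105) = 15, gcd(33, 105) = 3, gcd(35, 105) = 35, gcd(36, 105) = 3, gcd(39, 105) = 3, gcd(40, 105) = 5, gcd(42, 105) = 21, gcd(45, 105) = 15, gcd(48, 105) = 3, gcd(49, 105) = 7, gcd(50, 105) = 5, gcd(51, 105) = 3, gcd(54, 105) = 3, gcd(55, 105) = 5, gcd(56, 105) = 7, gcd(57, 105) = 3, gcd(60, 105) = 15, gcd(63, 105) = 21, gcd(65, 105) = 5, gcd(66, 105) = 3, gcd(69, 105) = 3, gcd(70, 105) = 35, gcd(72, 105) = 3, gcd(75, 105) = 15, gcd(77, 105) = 7, gcd(78, 105) = 3, gcd(80, 105) = 5, gcd(81, 105) = 3, gcd(84, 105) = 21, gcd(85, 105) = 5, gcd(87, 105) = 3, gcd(90, 105) = 15, gcd(91, 105) = 7, gcd(93, 105) = 3, gcd(95, 105) = 5, gcd(96, 105) = 3, gcd(98, 105) = 7, gcd(99, 105) = 3, gcd(100, 105) = 5, gcd(102, 105) = 3.
All other a ∈ {1, ..., 104} have gcd(a, 105) = 1 and are units. So the nonzero zero-divisors are exactly the 56 values of a appearing in this scan.

Final answer: nonzero zero-divisors of Z/105Z = {3, 5, 6, 7, 9, 10, 12, 14, 15, 18, 20, 21, 24, 25, 27, 28, 30, 33, 35, 36, 39, 40, 42, 45, 48, 49, 50, 51, 54, 55, 56, 57, 60, 63, 65, 66, 69, 70, 72, 75, 77, 78, 80, 81, 84, 85, 87, 90, 91, 93, 95, 96, 98, 99, 100, 102}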